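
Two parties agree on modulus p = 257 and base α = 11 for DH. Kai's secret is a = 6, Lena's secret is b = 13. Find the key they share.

242

Kai sends A = α^a mod p = 11^6 mod 257.
11^1 ≡ 11 (mod 257)
11^2 = (11^1)^2 ≡ 11^2 = 121 ≡ 121 (mod 257)
11^4 = (11^2)^2 ≡ 121^2 = 14641 ≡ 249 (mod 257)
11^6 = 11^4 · 11^2 ≡ 249 · 121 ≡ 60 (mod 257).
So A = 60. Lena then computes K = A^b mod p = 60^13 mod 257.
60^1 ≡ 60 (mod 257)
60^2 = (60^1)^2 ≡ 60^2 = 3600 ≡ 2 (mod 257)
60^4 = (60^2)^2 ≡ 2^2 = 4 ≡ 4 (mod 257)
60^8 = (60^4)^2 ≡ 4^2 = 16 ≡ 16 (mod 257)
60^13 = 60^8 · 60^4 · 60^1 ≡ 16 · 4 · 60 ≡ 242 (mod 257).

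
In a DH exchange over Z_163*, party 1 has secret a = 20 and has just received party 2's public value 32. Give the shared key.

Shared key K = 32^20 mod 163.
32^1 ≡ 32 (mod 163)
32^2 = (32^1)^2 ≡ 32^2 = 1024 ≡ 46 (mod 163)
32^4 = (32^2)^2 ≡ 46^2 = 2116 ≡ 160 (mod 163)
32^8 = (32^4)^2 ≡ 160^2 = 25600 ≡ 9 (mod 163)
32^16 = (32^8)^2 ≡ 9^2 = 81 ≡ 81 (mod 163)
32^20 = 32^16 · 32^4 ≡ 81 · 160 ≡ 83 (mod 163).

83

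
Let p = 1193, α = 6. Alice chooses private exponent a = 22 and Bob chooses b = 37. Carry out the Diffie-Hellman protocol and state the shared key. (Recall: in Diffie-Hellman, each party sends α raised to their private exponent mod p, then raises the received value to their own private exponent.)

1053

Alice sends A = α^a mod p = 6^22 mod 1193.
6^1 ≡ 6 (mod 1193)
6^2 = (6^1)^2 ≡ 6^2 = 36 ≡ 36 (mod 1193)
6^4 = (6^2)^2 ≡ 36^2 = 1296 ≡ 103 (mod 1193)
6^8 = (6^4)^2 ≡ 103^2 = 10609 ≡ 1065 (mod 1193)
6^16 = (6^8)^2 ≡ 1065^2 = 1134225 ≡ 875 (mod 1193)
6^22 = 6^16 · 6^4 · 6^2 ≡ 875 · 103 · 36 ≡ 733 (mod 1193).
So A = 733. Bob then computes K = A^b mod p = 733^37 mod 1193.
733^1 ≡ 733 (mod 1193)
733^2 = (733^1)^2 ≡ 733^2 = 537289 ≡ 439 (mod 1193)
733^4 = (733^2)^2 ≡ 439^2 = 192721 ≡ 648 (mod 1193)
733^8 = (733^4)^2 ≡ 648^2 = 419904 ≡ 1161 (mod 1193)
733^16 = (733^8)^2 ≡ 1161^2 = 1347921 ≡ 1024 (mod 1193)
733^32 = (733^16)^2 ≡ 1024^2 = 1048576 ≡ 1122 (mod 1193)
733^37 = 733^32 · 733^4 · 733^1 ≡ 1122 · 648 · 733 ≡ 1053 (mod 1193).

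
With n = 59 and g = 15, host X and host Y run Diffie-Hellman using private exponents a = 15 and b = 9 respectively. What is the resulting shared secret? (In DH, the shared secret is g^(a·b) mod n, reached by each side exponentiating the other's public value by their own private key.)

Host Y sends B = g^b mod n = 15^9 mod 59.
15^1 ≡ 15 (mod 59)
15^2 = (15^1)^2 ≡ 15^2 = 225 ≡ 48 (mod 59)
15^4 = (15^2)^2 ≡ 48^2 = 2304 ≡ 3 (mod 59)
15^8 = (15^4)^2 ≡ 3^2 = 9 ≡ 9 (mod 59)
15^9 = 15^8 · 15^1 ≡ 9 · 15 ≡ 17 (mod 59).
So B = 17. Host X then computes K = B^a mod n = 17^15 mod 59.
17^1 ≡ 17 (mod 59)
17^2 = (17^1)^2 ≡ 17^2 = 289 ≡ 53 (mod 59)
17^4 = (17^2)^2 ≡ 53^2 = 2809 ≡ 36 (mod 59)
17^8 = (17^4)^2 ≡ 36^2 = 1296 ≡ 57 (mod 59)
17^15 = 17^8 · 17^4 · 17^2 · 17^1 ≡ 57 · 36 · 53 · 17 ≡ 28 (mod 59).

28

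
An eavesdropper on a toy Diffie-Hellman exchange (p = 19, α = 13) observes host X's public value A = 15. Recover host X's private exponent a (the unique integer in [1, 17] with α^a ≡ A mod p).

Try successive powers of 13 modulo 19:
13^1 ≡ 13
13^2 ≡ 17
13^3 ≡ 12
13^4 ≡ 4
13^5 ≡ 14
13^6 ≡ 11
13^7 ≡ 10
13^8 ≡ 16
13^9 ≡ 18
13^10 ≡ 6
13^11 ≡ 2
13^12 ≡ 7
13^13 ≡ 15
Found: a = 13.

13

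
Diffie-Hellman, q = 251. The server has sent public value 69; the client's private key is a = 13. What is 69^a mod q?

123

Shared key K = 69^13 mod 251.
69^1 ≡ 69 (mod 251)
69^2 = (69^1)^2 ≡ 69^2 = 4761 ≡ 243 (mod 251)
69^4 = (69^2)^2 ≡ 243^2 = 59049 ≡ 64 (mod 251)
69^8 = (69^4)^2 ≡ 64^2 = 4096 ≡ 80 (mod 251)
69^13 = 69^8 · 69^4 · 69^1 ≡ 80 · 64 · 69 ≡ 123 (mod 251).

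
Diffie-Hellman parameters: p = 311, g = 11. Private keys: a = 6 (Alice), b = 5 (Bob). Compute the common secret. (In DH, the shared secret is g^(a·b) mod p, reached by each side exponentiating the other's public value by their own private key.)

Alice sends A = g^a mod p = 11^6 mod 311.
11^1 ≡ 11 (mod 311)
11^2 = (11^1)^2 ≡ 11^2 = 121 ≡ 121 (mod 311)
11^4 = (11^2)^2 ≡ 121^2 = 14641 ≡ 24 (mod 311)
11^6 = 11^4 · 11^2 ≡ 24 · 121 ≡ 105 (mod 311).
So A = 105. Bob then computes K = A^b mod p = 105^5 mod 311.
105^1 ≡ 105 (mod 311)
105^2 = (105^1)^2 ≡ 105^2 = 11025 ≡ 140 (mod 311)
105^4 = (105^2)^2 ≡ 140^2 = 19600 ≡ 7 (mod 311)
105^5 = 105^4 · 105^1 ≡ 7 · 105 ≡ 113 (mod 311).

113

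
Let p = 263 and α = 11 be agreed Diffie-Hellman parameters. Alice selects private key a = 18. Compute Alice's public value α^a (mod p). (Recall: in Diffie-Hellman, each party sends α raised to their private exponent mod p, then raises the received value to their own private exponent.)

183

Public value = 11^18 (mod 263).
11^1 ≡ 11 (mod 263)
11^2 = (11^1)^2 ≡ 11^2 = 121 ≡ 121 (mod 263)
11^4 = (11^2)^2 ≡ 121^2 = 14641 ≡ 176 (mod 263)
11^8 = (11^4)^2 ≡ 176^2 = 30976 ≡ 205 (mod 263)
11^16 = (11^8)^2 ≡ 205^2 = 42025 ≡ 208 (mod 263)
11^18 = 11^16 · 11^2 ≡ 208 · 121 ≡ 183 (mod 263).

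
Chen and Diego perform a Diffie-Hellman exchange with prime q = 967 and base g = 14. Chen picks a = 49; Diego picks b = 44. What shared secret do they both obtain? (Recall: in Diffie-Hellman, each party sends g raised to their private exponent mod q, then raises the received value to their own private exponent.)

Chen sends A = g^a mod q = 14^49 mod 967.
14^1 ≡ 14 (mod 967)
14^2 = (14^1)^2 ≡ 14^2 = 196 ≡ 196 (mod 967)
14^4 = (14^2)^2 ≡ 196^2 = 38416 ≡ 703 (mod 967)
14^8 = (14^4)^2 ≡ 703^2 = 494209 ≡ 72 (mod 967)
14^16 = (14^8)^2 ≡ 72^2 = 5184 ≡ 349 (mod 967)
14^32 = (14^16)^2 ≡ 349^2 = 121801 ≡ 926 (mod 967)
14^49 = 14^32 · 14^16 · 14^1 ≡ 926 · 349 · 14 ≡ 810 (mod 967).
So A = 810. Diego then computes K = A^b mod q = 810^44 mod 967.
810^1 ≡ 810 (mod 967)
810^2 = (810^1)^2 ≡ 810^2 = 656100 ≡ 474 (mod 967)
810^4 = (810^2)^2 ≡ 474^2 = 224676 ≡ 332 (mod 967)
810^8 = (810^4)^2 ≡ 332^2 = 110224 ≡ 953 (mod 967)
810^16 = (810^8)^2 ≡ 953^2 = 908209 ≡ 196 (mod 967)
810^32 = (810^16)^2 ≡ 196^2 = 38416 ≡ 703 (mod 967)
810^44 = 810^32 · 810^8 · 810^4 ≡ 703 · 953 · 332 ≡ 916 (mod 967).

916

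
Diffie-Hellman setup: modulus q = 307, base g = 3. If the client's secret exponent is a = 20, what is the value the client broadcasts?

280

Public value = 3^20 mod 307.
3^1 ≡ 3 (mod 307)
3^2 = (3^1)^2 ≡ 3^2 = 9 ≡ 9 (mod 307)
3^4 = (3^2)^2 ≡ 9^2 = 81 ≡ 81 (mod 307)
3^8 = (3^4)^2 ≡ 81^2 = 6561 ≡ 114 (mod 307)
3^16 = (3^8)^2 ≡ 114^2 = 12996 ≡ 102 (mod 307)
3^20 = 3^16 · 3^4 ≡ 102 · 81 ≡ 280 (mod 307).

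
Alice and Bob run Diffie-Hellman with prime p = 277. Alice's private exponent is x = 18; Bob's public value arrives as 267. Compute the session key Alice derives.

131

Shared key K = 267^18 mod 277.
267^1 ≡ 267 (mod 277)
267^2 = (267^1)^2 ≡ 267^2 = 71289 ≡ 100 (mod 277)
267^4 = (267^2)^2 ≡ 100^2 = 10000 ≡ 28 (mod 277)
267^8 = (267^4)^2 ≡ 28^2 = 784 ≡ 230 (mod 277)
267^16 = (267^8)^2 ≡ 230^2 = 52900 ≡ 270 (mod 277)
267^18 = 267^16 · 267^2 ≡ 270 · 100 ≡ 131 (mod 277).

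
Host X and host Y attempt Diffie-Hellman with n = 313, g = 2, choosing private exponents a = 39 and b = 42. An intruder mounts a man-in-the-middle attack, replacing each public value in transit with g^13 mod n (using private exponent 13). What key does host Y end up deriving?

Host Y receives an intruder's public value M = 2^13 mod 313 instead of the honest one.
2^1 ≡ 2 (mod 313)
2^2 = (2^1)^2 ≡ 2^2 = 4 ≡ 4 (mod 313)
2^4 = (2^2)^2 ≡ 4^2 = 16 ≡ 16 (mod 313)
2^8 = (2^4)^2 ≡ 16^2 = 256 ≡ 256 (mod 313)
2^13 = 2^8 · 2^4 · 2^1 ≡ 256 · 16 · 2 ≡ 54 (mod 313).
So M = 54. Host Y computes K = M^42 mod 313.
54^1 ≡ 54 (mod 313)
54^2 = (54^1)^2 ≡ 54^2 = 2916 ≡ 99 (mod 313)
54^4 = (54^2)^2 ≡ 99^2 = 9801 ≡ 98 (mod 313)
54^8 = (54^4)^2 ≡ 98^2 = 9604 ≡ 214 (mod 313)
54^16 = (54^8)^2 ≡ 214^2 = 45796 ≡ 98 (mod 313)
54^32 = (54^16)^2 ≡ 98^2 = 9604 ≡ 214 (mod 313)
54^42 = 54^32 · 54^8 · 54^2 ≡ 214 · 214 · 99 ≡ 312 (mod 313).

312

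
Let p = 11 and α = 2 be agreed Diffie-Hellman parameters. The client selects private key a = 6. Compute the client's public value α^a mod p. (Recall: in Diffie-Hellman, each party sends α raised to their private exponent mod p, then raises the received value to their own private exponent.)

Public value = 2^6 mod 11.
2^1 ≡ 2 (mod 11)
2^2 = (2^1)^2 ≡ 2^2 = 4 ≡ 4 (mod 11)
2^4 = (2^2)^2 ≡ 4^2 = 16 ≡ 5 (mod 11)
2^6 = 2^4 · 2^2 ≡ 5 · 4 ≡ 9 (mod 11).

9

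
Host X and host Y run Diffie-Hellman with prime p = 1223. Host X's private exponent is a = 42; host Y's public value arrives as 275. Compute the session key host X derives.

396

Shared key K = 275^42 mod 1223.
275^1 ≡ 275 (mod 1223)
275^2 = (275^1)^2 ≡ 275^2 = 75625 ≡ 1022 (mod 1223)
275^4 = (275^2)^2 ≡ 1022^2 = 1044484 ≡ 42 (mod 1223)
275^8 = (275^4)^2 ≡ 42^2 = 1764 ≡ 541 (mod 1223)
275^16 = (275^8)^2 ≡ 541^2 = 292681 ≡ 384 (mod 1223)
275^32 = (275^16)^2 ≡ 384^2 = 147456 ≡ 696 (mod 1223)
275^42 = 275^32 · 275^8 · 275^2 ≡ 696 · 541 · 1022 ≡ 396 (mod 1223).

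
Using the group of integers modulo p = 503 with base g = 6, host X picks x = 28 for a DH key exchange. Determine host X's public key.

462

Public value = 6^28 mod 503.
6^1 ≡ 6 (mod 503)
6^2 = (6^1)^2 ≡ 6^2 = 36 ≡ 36 (mod 503)
6^4 = (6^2)^2 ≡ 36^2 = 1296 ≡ 290 (mod 503)
6^8 = (6^4)^2 ≡ 290^2 = 84100 ≡ 99 (mod 503)
6^16 = (6^8)^2 ≡ 99^2 = 9801 ≡ 244 (mod 503)
6^28 = 6^16 · 6^8 · 6^4 ≡ 244 · 99 · 290 ≡ 462 (mod 503).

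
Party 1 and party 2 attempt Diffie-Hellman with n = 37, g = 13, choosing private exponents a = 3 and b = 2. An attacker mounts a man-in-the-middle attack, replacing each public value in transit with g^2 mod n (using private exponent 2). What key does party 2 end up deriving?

34

Party 2 receives an attacker's public value M = 13^2 mod 37 instead of the honest one.
13^1 ≡ 13 (mod 37)
13^2 = (13^1)^2 ≡ 13^2 = 169 ≡ 21 (mod 37)
So M = 21. Party 2 computes K = M^2 mod 37.
21^1 ≡ 21 (mod 37)
21^2 = (21^1)^2 ≡ 21^2 = 441 ≡ 34 (mod 37)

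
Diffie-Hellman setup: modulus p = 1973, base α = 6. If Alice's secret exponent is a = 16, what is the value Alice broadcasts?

Public value = 6^16 (mod 1973).
6^1 ≡ 6 (mod 1973)
6^2 = (6^1)^2 ≡ 6^2 = 36 ≡ 36 (mod 1973)
6^4 = (6^2)^2 ≡ 36^2 = 1296 ≡ 1296 (mod 1973)
6^8 = (6^4)^2 ≡ 1296^2 = 1679616 ≡ 593 (mod 1973)
6^16 = (6^8)^2 ≡ 593^2 = 351649 ≡ 455 (mod 1973)

455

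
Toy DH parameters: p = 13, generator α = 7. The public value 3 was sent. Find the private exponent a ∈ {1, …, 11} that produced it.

8

Try successive powers of 7 modulo 13:
7^1 ≡ 7
7^2 ≡ 10
7^3 ≡ 5
7^4 ≡ 9
7^5 ≡ 11
7^6 ≡ 12
7^7 ≡ 6
7^8 ≡ 3
Found: a = 8.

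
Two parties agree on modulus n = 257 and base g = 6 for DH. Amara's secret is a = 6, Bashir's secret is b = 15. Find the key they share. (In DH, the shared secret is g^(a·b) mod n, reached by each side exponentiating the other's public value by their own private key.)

Amara sends A = g^a mod n = 6^6 mod 257.
6^1 ≡ 6 (mod 257)
6^2 = (6^1)^2 ≡ 6^2 = 36 ≡ 36 (mod 257)
6^4 = (6^2)^2 ≡ 36^2 = 1296 ≡ 11 (mod 257)
6^6 = 6^4 · 6^2 ≡ 11 · 36 ≡ 139 (mod 257).
So A = 139. Bashir then computes K = A^b mod n = 139^15 mod 257.
139^1 ≡ 139 (mod 257)
139^2 = (139^1)^2 ≡ 139^2 = 19321 ≡ 46 (mod 257)
139^4 = (139^2)^2 ≡ 46^2 = 2116 ≡ 60 (mod 257)
139^8 = (139^4)^2 ≡ 60^2 = 3600 ≡ 2 (mod 257)
139^15 = 139^8 · 139^4 · 139^2 · 139^1 ≡ 2 · 60 · 46 · 139 ≡ 135 (mod 257).

135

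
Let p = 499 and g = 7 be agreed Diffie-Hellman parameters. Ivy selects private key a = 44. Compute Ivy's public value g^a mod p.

131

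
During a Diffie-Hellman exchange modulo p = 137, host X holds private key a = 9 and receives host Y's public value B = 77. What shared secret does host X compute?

Shared key K = 77^9 mod 137.
77^1 ≡ 77 (mod 137)
77^2 = (77^1)^2 ≡ 77^2 = 5929 ≡ 38 (mod 137)
77^4 = (77^2)^2 ≡ 38^2 = 1444 ≡ 74 (mod 137)
77^8 = (77^4)^2 ≡ 74^2 = 5476 ≡ 133 (mod 137)
77^9 = 77^8 · 77^1 ≡ 133 · 77 ≡ 103 (mod 137).

103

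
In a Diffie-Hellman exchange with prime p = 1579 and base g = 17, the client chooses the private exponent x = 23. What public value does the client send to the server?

Public value = 17^23 (mod 1579).
17^1 ≡ 17 (mod 1579)
17^2 = (17^1)^2 ≡ 17^2 = 289 ≡ 289 (mod 1579)
17^4 = (17^2)^2 ≡ 289^2 = 83521 ≡ 1413 (mod 1579)
17^8 = (17^4)^2 ≡ 1413^2 = 1996569 ≡ 713 (mod 1579)
17^16 = (17^8)^2 ≡ 713^2 = 508369 ≡ 1510 (mod 1579)
17^23 = 17^16 · 17^4 · 17^2 · 17^1 ≡ 1510 · 1413 · 289 · 17 ≡ 1100 (mod 1579).

1100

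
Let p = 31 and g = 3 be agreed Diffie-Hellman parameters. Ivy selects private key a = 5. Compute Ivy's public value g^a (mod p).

Public value = 3^5 (mod 31).
3^1 ≡ 3 (mod 31)
3^2 = (3^1)^2 ≡ 3^2 = 9 ≡ 9 (mod 31)
3^4 = (3^2)^2 ≡ 9^2 = 81 ≡ 19 (mod 31)
3^5 = 3^4 · 3^1 ≡ 19 · 3 ≡ 26 (mod 31).

26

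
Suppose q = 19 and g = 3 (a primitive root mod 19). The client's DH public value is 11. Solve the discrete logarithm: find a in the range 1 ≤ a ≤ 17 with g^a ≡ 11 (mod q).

12

Try successive powers of 3 modulo 19:
3^1 ≡ 3
3^2 ≡ 9
3^3 ≡ 8
3^4 ≡ 5
3^5 ≡ 15
3^6 ≡ 7
3^7 ≡ 2
3^8 ≡ 6
3^9 ≡ 18
3^10 ≡ 16
3^11 ≡ 10
3^12 ≡ 11
Found: a = 12.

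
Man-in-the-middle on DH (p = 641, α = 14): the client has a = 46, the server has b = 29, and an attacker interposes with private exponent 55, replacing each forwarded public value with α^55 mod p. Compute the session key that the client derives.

The client receives an attacker's public value M = 14^55 mod 641 instead of the honest one.
14^1 ≡ 14 (mod 641)
14^2 = (14^1)^2 ≡ 14^2 = 196 ≡ 196 (mod 641)
14^4 = (14^2)^2 ≡ 196^2 = 38416 ≡ 597 (mod 641)
14^8 = (14^4)^2 ≡ 597^2 = 356409 ≡ 13 (mod 641)
14^16 = (14^8)^2 ≡ 13^2 = 169 ≡ 169 (mod 641)
14^32 = (14^16)^2 ≡ 169^2 = 28561 ≡ 357 (mod 641)
14^55 = 14^32 · 14^16 · 14^4 · 14^2 · 14^1 ≡ 357 · 169 · 597 · 196 · 14 ≡ 577 (mod 641).
So M = 577. The client computes K = M^46 mod 641.
577^1 ≡ 577 (mod 641)
577^2 = (577^1)^2 ≡ 577^2 = 332929 ≡ 250 (mod 641)
577^4 = (577^2)^2 ≡ 250^2 = 62500 ≡ 323 (mod 641)
577^8 = (577^4)^2 ≡ 323^2 = 104329 ≡ 487 (mod 641)
577^16 = (577^8)^2 ≡ 487^2 = 237169 ≡ 640 (mod 641)
577^32 = (577^16)^2 ≡ 640^2 = 409600 ≡ 1 (mod 641)
577^46 = 577^32 · 577^8 · 577^4 · 577^2 ≡ 1 · 487 · 323 · 250 ≡ 541 (mod 641).

541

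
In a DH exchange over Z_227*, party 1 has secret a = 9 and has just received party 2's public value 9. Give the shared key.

Shared key K = 9^9 mod 227.
9^1 ≡ 9 (mod 227)
9^2 = (9^1)^2 ≡ 9^2 = 81 ≡ 81 (mod 227)
9^4 = (9^2)^2 ≡ 81^2 = 6561 ≡ 205 (mod 227)
9^8 = (9^4)^2 ≡ 205^2 = 42025 ≡ 30 (mod 227)
9^9 = 9^8 · 9^1 ≡ 30 · 9 ≡ 43 (mod 227).

43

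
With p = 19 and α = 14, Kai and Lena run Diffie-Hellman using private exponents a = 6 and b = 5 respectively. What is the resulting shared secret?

11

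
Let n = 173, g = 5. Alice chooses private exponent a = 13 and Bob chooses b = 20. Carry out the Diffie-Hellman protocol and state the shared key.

Bob sends B = g^b mod n = 5^20 mod 173.
5^1 ≡ 5 (mod 173)
5^2 = (5^1)^2 ≡ 5^2 = 25 ≡ 25 (mod 173)
5^4 = (5^2)^2 ≡ 25^2 = 625 ≡ 106 (mod 173)
5^8 = (5^4)^2 ≡ 106^2 = 11236 ≡ 164 (mod 173)
5^16 = (5^8)^2 ≡ 164^2 = 26896 ≡ 81 (mod 173)
5^20 = 5^16 · 5^4 ≡ 81 · 106 ≡ 109 (mod 173).
So B = 109. Alice then computes K = B^a mod n = 109^13 mod 173.
109^1 ≡ 109 (mod 173)
109^2 = (109^1)^2 ≡ 109^2 = 11881 ≡ 117 (mod 173)
109^4 = (109^2)^2 ≡ 117^2 = 13689 ≡ 22 (mod 173)
109^8 = (109^4)^2 ≡ 22^2 = 484 ≡ 138 (mod 173)
109^13 = 109^8 · 109^4 · 109^1 ≡ 138 · 22 · 109 ≡ 148 (mod 173).

148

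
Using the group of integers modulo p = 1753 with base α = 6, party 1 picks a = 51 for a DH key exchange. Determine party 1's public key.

Public value = 6^51 mod 1753.
6^1 ≡ 6 (mod 1753)
6^2 = (6^1)^2 ≡ 6^2 = 36 ≡ 36 (mod 1753)
6^4 = (6^2)^2 ≡ 36^2 = 1296 ≡ 1296 (mod 1753)
6^8 = (6^4)^2 ≡ 1296^2 = 1679616 ≡ 242 (mod 1753)
6^16 = (6^8)^2 ≡ 242^2 = 58564 ≡ 715 (mod 1753)
6^32 = (6^16)^2 ≡ 715^2 = 511225 ≡ 1102 (mod 1753)
6^51 = 6^32 · 6^16 · 6^2 · 6^1 ≡ 1102 · 715 · 36 · 6 ≡ 1122 (mod 1753).

1122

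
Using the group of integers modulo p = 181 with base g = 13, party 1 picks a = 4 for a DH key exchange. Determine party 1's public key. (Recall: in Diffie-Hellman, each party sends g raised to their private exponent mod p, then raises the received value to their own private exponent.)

Public value = 13^4 mod 181.
13^1 ≡ 13 (mod 181)
13^2 = (13^1)^2 ≡ 13^2 = 169 ≡ 169 (mod 181)
13^4 = (13^2)^2 ≡ 169^2 = 28561 ≡ 144 (mod 181)

144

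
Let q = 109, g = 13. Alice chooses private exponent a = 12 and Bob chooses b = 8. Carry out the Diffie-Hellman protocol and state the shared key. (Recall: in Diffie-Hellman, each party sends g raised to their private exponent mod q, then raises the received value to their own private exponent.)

Bob sends B = g^b mod q = 13^8 mod 109.
13^1 ≡ 13 (mod 109)
13^2 = (13^1)^2 ≡ 13^2 = 169 ≡ 60 (mod 109)
13^4 = (13^2)^2 ≡ 60^2 = 3600 ≡ 3 (mod 109)
13^8 = (13^4)^2 ≡ 3^2 = 9 ≡ 9 (mod 109)
So B = 9. Alice then computes K = B^a mod q = 9^12 mod 109.
9^1 ≡ 9 (mod 109)
9^2 = (9^1)^2 ≡ 9^2 = 81 ≡ 81 (mod 109)
9^4 = (9^2)^2 ≡ 81^2 = 6561 ≡ 21 (mod 109)
9^8 = (9^4)^2 ≡ 21^2 = 441 ≡ 5 (mod 109)
9^12 = 9^8 · 9^4 ≡ 5 · 21 ≡ 105 (mod 109).

105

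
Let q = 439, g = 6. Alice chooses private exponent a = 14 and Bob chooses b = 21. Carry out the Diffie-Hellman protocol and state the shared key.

36

Alice sends A = g^a mod q = 6^14 mod 439.
6^1 ≡ 6 (mod 439)
6^2 = (6^1)^2 ≡ 6^2 = 36 ≡ 36 (mod 439)
6^4 = (6^2)^2 ≡ 36^2 = 1296 ≡ 418 (mod 439)
6^8 = (6^4)^2 ≡ 418^2 = 174724 ≡ 2 (mod 439)
6^14 = 6^8 · 6^4 · 6^2 ≡ 2 · 418 · 36 ≡ 244 (mod 439).
So A = 244. Bob then computes K = A^b mod q = 244^21 mod 439.
244^1 ≡ 244 (mod 439)
244^2 = (244^1)^2 ≡ 244^2 = 59536 ≡ 271 (mod 439)
244^4 = (244^2)^2 ≡ 271^2 = 73441 ≡ 128 (mod 439)
244^8 = (244^4)^2 ≡ 128^2 = 16384 ≡ 141 (mod 439)
244^16 = (244^8)^2 ≡ 141^2 = 19881 ≡ 126 (mod 439)
244^21 = 244^16 · 244^4 · 244^1 ≡ 126 · 128 · 244 ≡ 36 (mod 439).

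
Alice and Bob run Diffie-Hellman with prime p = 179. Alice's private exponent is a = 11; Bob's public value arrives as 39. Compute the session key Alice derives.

161

Shared key K = 39^11 mod 179.
39^1 ≡ 39 (mod 179)
39^2 = (39^1)^2 ≡ 39^2 = 1521 ≡ 89 (mod 179)
39^4 = (39^2)^2 ≡ 89^2 = 7921 ≡ 45 (mod 179)
39^8 = (39^4)^2 ≡ 45^2 = 2025 ≡ 56 (mod 179)
39^11 = 39^8 · 39^2 · 39^1 ≡ 56 · 89 · 39 ≡ 161 (mod 179).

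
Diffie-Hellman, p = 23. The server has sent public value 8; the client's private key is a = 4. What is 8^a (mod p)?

2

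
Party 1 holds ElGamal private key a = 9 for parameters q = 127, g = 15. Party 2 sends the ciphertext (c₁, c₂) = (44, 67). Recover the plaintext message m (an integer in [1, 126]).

112

Shared mask s = c₁^a mod q = 44^9 mod 127.
44^1 ≡ 44 (mod 127)
44^2 = (44^1)^2 ≡ 44^2 = 1936 ≡ 31 (mod 127)
44^4 = (44^2)^2 ≡ 31^2 = 961 ≡ 72 (mod 127)
44^8 = (44^4)^2 ≡ 72^2 = 5184 ≡ 104 (mod 127)
44^9 = 44^8 · 44^1 ≡ 104 · 44 ≡ 4 (mod 127).
So s = 4; s⁻¹ ≡ 32 (mod 127).
m = c₂ · s⁻¹ mod 127 = 67 · 32 mod 127 = 112.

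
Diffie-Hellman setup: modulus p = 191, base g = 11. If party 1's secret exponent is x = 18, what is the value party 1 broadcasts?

52

Public value = 11^18 (mod 191).
11^1 ≡ 11 (mod 191)
11^2 = (11^1)^2 ≡ 11^2 = 121 ≡ 121 (mod 191)
11^4 = (11^2)^2 ≡ 121^2 = 14641 ≡ 125 (mod 191)
11^8 = (11^4)^2 ≡ 125^2 = 15625 ≡ 154 (mod 191)
11^16 = (11^8)^2 ≡ 154^2 = 23716 ≡ 32 (mod 191)
11^18 = 11^16 · 11^2 ≡ 32 · 121 ≡ 52 (mod 191).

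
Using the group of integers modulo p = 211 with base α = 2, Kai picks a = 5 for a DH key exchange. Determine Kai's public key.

Public value = 2^5 mod 211.
2^1 ≡ 2 (mod 211)
2^2 = (2^1)^2 ≡ 2^2 = 4 ≡ 4 (mod 211)
2^4 = (2^2)^2 ≡ 4^2 = 16 ≡ 16 (mod 211)
2^5 = 2^4 · 2^1 ≡ 16 · 2 ≡ 32 (mod 211).

32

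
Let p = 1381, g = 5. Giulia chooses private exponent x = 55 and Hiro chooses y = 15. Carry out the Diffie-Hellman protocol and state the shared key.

Giulia sends A = g^x mod p = 5^55 mod 1381.
5^1 ≡ 5 (mod 1381)
5^2 = (5^1)^2 ≡ 5^2 = 25 ≡ 25 (mod 1381)
5^4 = (5^2)^2 ≡ 25^2 = 625 ≡ 625 (mod 1381)
5^8 = (5^4)^2 ≡ 625^2 = 390625 ≡ 1183 (mod 1381)
5^16 = (5^8)^2 ≡ 1183^2 = 1399489 ≡ 536 (mod 1381)
5^32 = (5^16)^2 ≡ 536^2 = 287296 ≡ 48 (mod 1381)
5^55 = 5^32 · 5^16 · 5^4 · 5^2 · 5^1 ≡ 48 · 536 · 625 · 25 · 5 ≡ 73 (mod 1381).
So A = 73. Hiro then computes K = A^y mod p = 73^15 mod 1381.
73^1 ≡ 73 (mod 1381)
73^2 = (73^1)^2 ≡ 73^2 = 5329 ≡ 1186 (mod 1381)
73^4 = (73^2)^2 ≡ 1186^2 = 1406596 ≡ 738 (mod 1381)
73^8 = (73^4)^2 ≡ 738^2 = 544644 ≡ 530 (mod 1381)
73^15 = 73^8 · 73^4 · 73^2 · 73^1 ≡ 530 · 738 · 1186 · 73 ≡ 613 (mod 1381).

613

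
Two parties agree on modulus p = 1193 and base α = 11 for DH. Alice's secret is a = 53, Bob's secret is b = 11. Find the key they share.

Bob sends B = α^b mod p = 11^11 mod 1193.
11^1 ≡ 11 (mod 1193)
11^2 = (11^1)^2 ≡ 11^2 = 121 ≡ 121 (mod 1193)
11^4 = (11^2)^2 ≡ 121^2 = 14641 ≡ 325 (mod 1193)
11^8 = (11^4)^2 ≡ 325^2 = 105625 ≡ 641 (mod 1193)
11^11 = 11^8 · 11^2 · 11^1 ≡ 641 · 121 · 11 ≡ 176 (mod 1193).
So B = 176. Alice then computes K = B^a mod p = 176^53 mod 1193.
176^1 ≡ 176 (mod 1193)
176^2 = (176^1)^2 ≡ 176^2 = 30976 ≡ 1151 (mod 1193)
176^4 = (176^2)^2 ≡ 1151^2 = 1324801 ≡ 571 (mod 1193)
176^8 = (176^4)^2 ≡ 571^2 = 326041 ≡ 352 (mod 1193)
176^16 = (176^8)^2 ≡ 352^2 = 123904 ≡ 1025 (mod 1193)
176^32 = (176^16)^2 ≡ 1025^2 = 1050625 ≡ 785 (mod 1193)
176^53 = 176^32 · 176^16 · 176^4 · 176^1 ≡ 785 · 1025 · 571 · 176 ≡ 315 (mod 1193).

315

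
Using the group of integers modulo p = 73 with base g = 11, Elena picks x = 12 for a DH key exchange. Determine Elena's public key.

9

Public value = 11^12 mod 73.
11^1 ≡ 11 (mod 73)
11^2 = (11^1)^2 ≡ 11^2 = 121 ≡ 48 (mod 73)
11^4 = (11^2)^2 ≡ 48^2 = 2304 ≡ 41 (mod 73)
11^8 = (11^4)^2 ≡ 41^2 = 1681 ≡ 2 (mod 73)
11^12 = 11^8 · 11^4 ≡ 2 · 41 ≡ 9 (mod 73).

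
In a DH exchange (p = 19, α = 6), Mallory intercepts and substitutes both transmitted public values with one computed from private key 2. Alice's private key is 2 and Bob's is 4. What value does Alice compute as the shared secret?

Alice receives Mallory's public value M = 6^2 mod 19 instead of the honest one.
6^1 ≡ 6 (mod 19)
6^2 = (6^1)^2 ≡ 6^2 = 36 ≡ 17 (mod 19)
So M = 17. Alice computes K = M^2 mod 19.
17^1 ≡ 17 (mod 19)
17^2 = (17^1)^2 ≡ 17^2 = 289 ≡ 4 (mod 19)

4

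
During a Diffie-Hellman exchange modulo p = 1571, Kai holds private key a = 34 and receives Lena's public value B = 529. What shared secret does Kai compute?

Shared key K = 529^34 mod 1571.
529^1 ≡ 529 (mod 1571)
529^2 = (529^1)^2 ≡ 529^2 = 279841 ≡ 203 (mod 1571)
529^4 = (529^2)^2 ≡ 203^2 = 41209 ≡ 363 (mod 1571)
529^8 = (529^4)^2 ≡ 363^2 = 131769 ≡ 1376 (mod 1571)
529^16 = (529^8)^2 ≡ 1376^2 = 1893376 ≡ 321 (mod 1571)
529^32 = (529^16)^2 ≡ 321^2 = 103041 ≡ 926 (mod 1571)
529^34 = 529^32 · 529^2 ≡ 926 · 203 ≡ 1029 (mod 1571).

1029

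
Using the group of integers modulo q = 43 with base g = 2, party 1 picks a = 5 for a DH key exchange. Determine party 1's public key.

32

Public value = 2^5 (mod 43).
2^1 ≡ 2 (mod 43)
2^2 = (2^1)^2 ≡ 2^2 = 4 ≡ 4 (mod 43)
2^4 = (2^2)^2 ≡ 4^2 = 16 ≡ 16 (mod 43)
2^5 = 2^4 · 2^1 ≡ 16 · 2 ≡ 32 (mod 43).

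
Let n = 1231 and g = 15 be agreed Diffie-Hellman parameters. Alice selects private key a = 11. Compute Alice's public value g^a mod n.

Public value = 15^11 mod 1231.
15^1 ≡ 15 (mod 1231)
15^2 = (15^1)^2 ≡ 15^2 = 225 ≡ 225 (mod 1231)
15^4 = (15^2)^2 ≡ 225^2 = 50625 ≡ 154 (mod 1231)
15^8 = (15^4)^2 ≡ 154^2 = 23716 ≡ 327 (mod 1231)
15^11 = 15^8 · 15^2 · 15^1 ≡ 327 · 225 · 15 ≡ 649 (mod 1231).

649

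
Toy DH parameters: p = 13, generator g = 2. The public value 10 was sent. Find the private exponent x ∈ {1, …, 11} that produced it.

Try successive powers of 2 modulo 13:
2^1 ≡ 2
2^2 ≡ 4
2^3 ≡ 8
2^4 ≡ 3
2^5 ≡ 6
2^6 ≡ 12
2^7 ≡ 11
2^8 ≡ 9
2^9 ≡ 5
2^10 ≡ 10
Found: x = 10.

10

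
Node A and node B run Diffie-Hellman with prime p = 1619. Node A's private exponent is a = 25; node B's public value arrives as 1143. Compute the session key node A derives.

482

Shared key K = 1143^25 mod 1619.
1143^1 ≡ 1143 (mod 1619)
1143^2 = (1143^1)^2 ≡ 1143^2 = 1306449 ≡ 1535 (mod 1619)
1143^4 = (1143^2)^2 ≡ 1535^2 = 2356225 ≡ 580 (mod 1619)
1143^8 = (1143^4)^2 ≡ 580^2 = 336400 ≡ 1267 (mod 1619)
1143^16 = (1143^8)^2 ≡ 1267^2 = 1605289 ≡ 860 (mod 1619)
1143^25 = 1143^16 · 1143^8 · 1143^1 ≡ 860 · 1267 · 1143 ≡ 482 (mod 1619).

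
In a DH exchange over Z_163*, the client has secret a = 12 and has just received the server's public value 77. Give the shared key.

Shared key K = 77^12 mod 163.
77^1 ≡ 77 (mod 163)
77^2 = (77^1)^2 ≡ 77^2 = 5929 ≡ 61 (mod 163)
77^4 = (77^2)^2 ≡ 61^2 = 3721 ≡ 135 (mod 163)
77^8 = (77^4)^2 ≡ 135^2 = 18225 ≡ 132 (mod 163)
77^12 = 77^8 · 77^4 ≡ 132 · 135 ≡ 53 (mod 163).

53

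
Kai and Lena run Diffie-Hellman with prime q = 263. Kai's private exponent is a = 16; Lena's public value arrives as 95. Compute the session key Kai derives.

52

Shared key K = 95^16 mod 263.
95^1 ≡ 95 (mod 263)
95^2 = (95^1)^2 ≡ 95^2 = 9025 ≡ 83 (mod 263)
95^4 = (95^2)^2 ≡ 83^2 = 6889 ≡ 51 (mod 263)
95^8 = (95^4)^2 ≡ 51^2 = 2601 ≡ 234 (mod 263)
95^16 = (95^8)^2 ≡ 234^2 = 54756 ≡ 52 (mod 263)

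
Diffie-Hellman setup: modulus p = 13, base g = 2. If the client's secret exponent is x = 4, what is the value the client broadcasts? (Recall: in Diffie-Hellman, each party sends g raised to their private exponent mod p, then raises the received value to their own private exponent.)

3

Public value = 2^4 mod 13.
2^1 ≡ 2 (mod 13)
2^2 = (2^1)^2 ≡ 2^2 = 4 ≡ 4 (mod 13)
2^4 = (2^2)^2 ≡ 4^2 = 16 ≡ 3 (mod 13)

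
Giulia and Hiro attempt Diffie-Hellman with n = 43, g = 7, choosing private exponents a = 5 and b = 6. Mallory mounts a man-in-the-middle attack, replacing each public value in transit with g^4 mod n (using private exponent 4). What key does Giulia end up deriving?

6

Giulia receives Mallory's public value M = 7^4 mod 43 instead of the honest one.
7^1 ≡ 7 (mod 43)
7^2 = (7^1)^2 ≡ 7^2 = 49 ≡ 6 (mod 43)
7^4 = (7^2)^2 ≡ 6^2 = 36 ≡ 36 (mod 43)
So M = 36. Giulia computes K = M^5 mod 43.
36^1 ≡ 36 (mod 43)
36^2 = (36^1)^2 ≡ 36^2 = 1296 ≡ 6 (mod 43)
36^4 = (36^2)^2 ≡ 6^2 = 36 ≡ 36 (mod 43)
36^5 = 36^4 · 36^1 ≡ 36 · 36 ≡ 6 (mod 43).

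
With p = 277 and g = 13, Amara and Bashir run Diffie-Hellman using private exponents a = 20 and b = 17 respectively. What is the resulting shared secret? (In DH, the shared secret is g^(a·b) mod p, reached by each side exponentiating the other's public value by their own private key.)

Bashir sends B = g^b mod p = 13^17 mod 277.
13^1 ≡ 13 (mod 277)
13^2 = (13^1)^2 ≡ 13^2 = 169 ≡ 169 (mod 277)
13^4 = (13^2)^2 ≡ 169^2 = 28561 ≡ 30 (mod 277)
13^8 = (13^4)^2 ≡ 30^2 = 900 ≡ 69 (mod 277)
13^16 = (13^8)^2 ≡ 69^2 = 4761 ≡ 52 (mod 277)
13^17 = 13^16 · 13^1 ≡ 52 · 13 ≡ 122 (mod 277).
So B = 122. Amara then computes K = B^a mod p = 122^20 mod 277.
122^1 ≡ 122 (mod 277)
122^2 = (122^1)^2 ≡ 122^2 = 14884 ≡ 203 (mod 277)
122^4 = (122^2)^2 ≡ 203^2 = 41209 ≡ 213 (mod 277)
122^8 = (122^4)^2 ≡ 213^2 = 45369 ≡ 218 (mod 277)
122^16 = (122^8)^2 ≡ 218^2 = 47524 ≡ 157 (mod 277)
122^20 = 122^16 · 122^4 ≡ 157 · 213 ≡ 201 (mod 277).

201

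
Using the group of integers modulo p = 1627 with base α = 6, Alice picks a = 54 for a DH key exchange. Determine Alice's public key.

Public value = 6^54 mod 1627.
6^1 ≡ 6 (mod 1627)
6^2 = (6^1)^2 ≡ 6^2 = 36 ≡ 36 (mod 1627)
6^4 = (6^2)^2 ≡ 36^2 = 1296 ≡ 1296 (mod 1627)
6^8 = (6^4)^2 ≡ 1296^2 = 1679616 ≡ 552 (mod 1627)
6^16 = (6^8)^2 ≡ 552^2 = 304704 ≡ 455 (mod 1627)
6^32 = (6^16)^2 ≡ 455^2 = 207025 ≡ 396 (mod 1627)
6^54 = 6^32 · 6^16 · 6^4 · 6^2 ≡ 396 · 455 · 1296 · 36 ≡ 114 (mod 1627).

114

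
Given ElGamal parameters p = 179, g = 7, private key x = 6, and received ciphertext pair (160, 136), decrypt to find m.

Shared mask s = c₁^x mod p = 160^6 mod 179.
160^1 ≡ 160 (mod 179)
160^2 = (160^1)^2 ≡ 160^2 = 25600 ≡ 3 (mod 179)
160^4 = (160^2)^2 ≡ 3^2 = 9 ≡ 9 (mod 179)
160^6 = 160^4 · 160^2 ≡ 9 · 3 ≡ 27 (mod 179).
So s = 27; s⁻¹ ≡ 126 (mod 179).
m = c₂ · s⁻¹ mod 179 = 136 · 126 mod 179 = 131.

131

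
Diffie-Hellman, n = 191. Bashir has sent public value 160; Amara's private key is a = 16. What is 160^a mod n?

153

Shared key K = 160^16 mod 191.
160^1 ≡ 160 (mod 191)
160^2 = (160^1)^2 ≡ 160^2 = 25600 ≡ 6 (mod 191)
160^4 = (160^2)^2 ≡ 6^2 = 36 ≡ 36 (mod 191)
160^8 = (160^4)^2 ≡ 36^2 = 1296 ≡ 150 (mod 191)
160^16 = (160^8)^2 ≡ 150^2 = 22500 ≡ 153 (mod 191)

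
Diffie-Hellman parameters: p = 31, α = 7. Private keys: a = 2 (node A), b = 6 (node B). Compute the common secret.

16

Node B sends B = α^b mod p = 7^6 mod 31.
7^1 ≡ 7 (mod 31)
7^2 = (7^1)^2 ≡ 7^2 = 49 ≡ 18 (mod 31)
7^4 = (7^2)^2 ≡ 18^2 = 324 ≡ 14 (mod 31)
7^6 = 7^4 · 7^2 ≡ 14 · 18 ≡ 4 (mod 31).
So B = 4. Node A then computes K = B^a mod p = 4^2 mod 31.
4^1 ≡ 4 (mod 31)
4^2 = (4^1)^2 ≡ 4^2 = 16 ≡ 16 (mod 31)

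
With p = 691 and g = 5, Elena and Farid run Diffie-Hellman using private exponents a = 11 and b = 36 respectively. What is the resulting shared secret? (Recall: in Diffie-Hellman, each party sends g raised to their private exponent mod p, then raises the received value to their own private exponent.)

664

Elena sends A = g^a mod p = 5^11 mod 691.
5^1 ≡ 5 (mod 691)
5^2 = (5^1)^2 ≡ 5^2 = 25 ≡ 25 (mod 691)
5^4 = (5^2)^2 ≡ 25^2 = 625 ≡ 625 (mod 691)
5^8 = (5^4)^2 ≡ 625^2 = 390625 ≡ 210 (mod 691)
5^11 = 5^8 · 5^2 · 5^1 ≡ 210 · 25 · 5 ≡ 683 (mod 691).
So A = 683. Farid then computes K = A^b mod p = 683^36 mod 691.
683^1 ≡ 683 (mod 691)
683^2 = (683^1)^2 ≡ 683^2 = 466489 ≡ 64 (mod 691)
683^4 = (683^2)^2 ≡ 64^2 = 4096 ≡ 641 (mod 691)
683^8 = (683^4)^2 ≡ 641^2 = 410881 ≡ 427 (mod 691)
683^16 = (683^8)^2 ≡ 427^2 = 182329 ≡ 596 (mod 691)
683^32 = (683^16)^2 ≡ 596^2 = 355216 ≡ 42 (mod 691)
683^36 = 683^32 · 683^4 ≡ 42 · 641 ≡ 664 (mod 691).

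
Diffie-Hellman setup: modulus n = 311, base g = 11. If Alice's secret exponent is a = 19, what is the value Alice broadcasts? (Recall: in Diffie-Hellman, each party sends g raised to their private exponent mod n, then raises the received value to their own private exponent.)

Public value = 11^19 (mod 311).
11^1 ≡ 11 (mod 311)
11^2 = (11^1)^2 ≡ 11^2 = 121 ≡ 121 (mod 311)
11^4 = (11^2)^2 ≡ 121^2 = 14641 ≡ 24 (mod 311)
11^8 = (11^4)^2 ≡ 24^2 = 576 ≡ 265 (mod 311)
11^16 = (11^8)^2 ≡ 265^2 = 70225 ≡ 250 (mod 311)
11^19 = 11^16 · 11^2 · 11^1 ≡ 250 · 121 · 11 ≡ 291 (mod 311).

291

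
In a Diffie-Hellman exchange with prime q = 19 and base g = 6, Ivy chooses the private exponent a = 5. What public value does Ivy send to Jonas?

5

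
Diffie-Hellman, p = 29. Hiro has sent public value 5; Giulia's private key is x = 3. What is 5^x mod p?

9

Shared key K = 5^3 mod 29.
5^1 ≡ 5 (mod 29)
5^2 = (5^1)^2 ≡ 5^2 = 25 ≡ 25 (mod 29)
5^3 = 5^2 · 5^1 ≡ 25 · 5 ≡ 9 (mod 29).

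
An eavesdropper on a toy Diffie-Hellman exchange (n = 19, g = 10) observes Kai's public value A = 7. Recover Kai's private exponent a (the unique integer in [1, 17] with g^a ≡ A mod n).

12

Try successive powers of 10 modulo 19:
10^1 ≡ 10
10^2 ≡ 5
10^3 ≡ 12
10^4 ≡ 6
10^5 ≡ 3
10^6 ≡ 11
10^7 ≡ 15
10^8 ≡ 17
10^9 ≡ 18
10^10 ≡ 9
10^11 ≡ 14
10^12 ≡ 7
Found: a = 12.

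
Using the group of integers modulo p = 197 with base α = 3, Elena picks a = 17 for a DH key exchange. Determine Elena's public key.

Public value = 3^17 (mod 197).
3^1 ≡ 3 (mod 197)
3^2 = (3^1)^2 ≡ 3^2 = 9 ≡ 9 (mod 197)
3^4 = (3^2)^2 ≡ 9^2 = 81 ≡ 81 (mod 197)
3^8 = (3^4)^2 ≡ 81^2 = 6561 ≡ 60 (mod 197)
3^16 = (3^8)^2 ≡ 60^2 = 3600 ≡ 54 (mod 197)
3^17 = 3^16 · 3^1 ≡ 54 · 3 ≡ 162 (mod 197).

162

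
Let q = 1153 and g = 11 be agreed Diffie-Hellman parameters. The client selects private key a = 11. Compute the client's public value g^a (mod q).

Public value = 11^11 (mod 1153).
11^1 ≡ 11 (mod 1153)
11^2 = (11^1)^2 ≡ 11^2 = 121 ≡ 121 (mod 1153)
11^4 = (11^2)^2 ≡ 121^2 = 14641 ≡ 805 (mod 1153)
11^8 = (11^4)^2 ≡ 805^2 = 648025 ≡ 39 (mod 1153)
11^11 = 11^8 · 11^2 · 11^1 ≡ 39 · 121 · 11 ≡ 24 (mod 1153).

24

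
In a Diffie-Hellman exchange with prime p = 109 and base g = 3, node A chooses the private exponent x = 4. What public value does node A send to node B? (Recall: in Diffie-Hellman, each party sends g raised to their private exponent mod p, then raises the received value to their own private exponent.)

81

Public value = 3^4 mod 109.
3^1 ≡ 3 (mod 109)
3^2 = (3^1)^2 ≡ 3^2 = 9 ≡ 9 (mod 109)
3^4 = (3^2)^2 ≡ 9^2 = 81 ≡ 81 (mod 109)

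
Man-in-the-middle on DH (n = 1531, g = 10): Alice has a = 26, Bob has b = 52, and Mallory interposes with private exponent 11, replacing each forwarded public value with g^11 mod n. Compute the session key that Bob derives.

869

Bob receives Mallory's public value M = 10^11 mod 1531 instead of the honest one.
10^1 ≡ 10 (mod 1531)
10^2 = (10^1)^2 ≡ 10^2 = 100 ≡ 100 (mod 1531)
10^4 = (10^2)^2 ≡ 100^2 = 10000 ≡ 814 (mod 1531)
10^8 = (10^4)^2 ≡ 814^2 = 662596 ≡ 1204 (mod 1531)
10^11 = 10^8 · 10^2 · 10^1 ≡ 1204 · 100 · 10 ≡ 634 (mod 1531).
So M = 634. Bob computes K = M^52 mod 1531.
634^1 ≡ 634 (mod 1531)
634^2 = (634^1)^2 ≡ 634^2 = 401956 ≡ 834 (mod 1531)
634^4 = (634^2)^2 ≡ 834^2 = 695556 ≡ 482 (mod 1531)
634^8 = (634^4)^2 ≡ 482^2 = 232324 ≡ 1143 (mod 1531)
634^16 = (634^8)^2 ≡ 1143^2 = 1306449 ≡ 506 (mod 1531)
634^32 = (634^16)^2 ≡ 506^2 = 256036 ≡ 359 (mod 1531)
634^52 = 634^32 · 634^16 · 634^4 ≡ 359 · 506 · 482 ≡ 869 (mod 1531).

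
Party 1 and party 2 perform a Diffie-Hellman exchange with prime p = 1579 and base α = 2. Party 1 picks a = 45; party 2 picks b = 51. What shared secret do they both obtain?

Party 1 sends A = α^a mod p = 2^45 mod 1579.
2^1 ≡ 2 (mod 1579)
2^2 = (2^1)^2 ≡ 2^2 = 4 ≡ 4 (mod 1579)
2^4 = (2^2)^2 ≡ 4^2 = 16 ≡ 16 (mod 1579)
2^8 = (2^4)^2 ≡ 16^2 = 256 ≡ 256 (mod 1579)
2^16 = (2^8)^2 ≡ 256^2 = 65536 ≡ 797 (mod 1579)
2^32 = (2^16)^2 ≡ 797^2 = 635209 ≡ 451 (mod 1579)
2^45 = 2^32 · 2^8 · 2^4 · 2^1 ≡ 451 · 256 · 16 · 2 ≡ 1311 (mod 1579).
So A = 1311. Party 2 then computes K = A^b mod p = 1311^51 mod 1579.
1311^1 ≡ 1311 (mod 1579)
1311^2 = (1311^1)^2 ≡ 1311^2 = 1718721 ≡ 769 (mod 1579)
1311^4 = (1311^2)^2 ≡ 769^2 = 591361 ≡ 815 (mod 1579)
1311^8 = (1311^4)^2 ≡ 815^2 = 664225 ≡ 1045 (mod 1579)
1311^16 = (1311^8)^2 ≡ 1045^2 = 1092025 ≡ 936 (mod 1579)
1311^32 = (1311^16)^2 ≡ 936^2 = 876096 ≡ 1330 (mod 1579)
1311^51 = 1311^32 · 1311^16 · 1311^2 · 1311^1 ≡ 1330 · 936 · 769 · 1311 ≡ 117 (mod 1579).

117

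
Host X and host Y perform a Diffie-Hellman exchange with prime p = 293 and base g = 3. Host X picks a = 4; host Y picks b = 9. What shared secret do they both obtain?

Host X sends A = g^a mod p = 3^4 mod 293.
3^1 ≡ 3 (mod 293)
3^2 = (3^1)^2 ≡ 3^2 = 9 ≡ 9 (mod 293)
3^4 = (3^2)^2 ≡ 9^2 = 81 ≡ 81 (mod 293)
So A = 81. Host Y then computes K = A^b mod p = 81^9 mod 293.
81^1 ≡ 81 (mod 293)
81^2 = (81^1)^2 ≡ 81^2 = 6561 ≡ 115 (mod 293)
81^4 = (81^2)^2 ≡ 115^2 = 13225 ≡ 40 (mod 293)
81^8 = (81^4)^2 ≡ 40^2 = 1600 ≡ 135 (mod 293)
81^9 = 81^8 · 81^1 ≡ 135 · 81 ≡ 94 (mod 293).

94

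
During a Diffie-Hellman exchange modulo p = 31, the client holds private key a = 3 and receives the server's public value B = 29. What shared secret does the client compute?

23

Shared key K = 29^3 mod 31.
29^1 ≡ 29 (mod 31)
29^2 = (29^1)^2 ≡ 29^2 = 841 ≡ 4 (mod 31)
29^3 = 29^2 · 29^1 ≡ 4 · 29 ≡ 23 (mod 31).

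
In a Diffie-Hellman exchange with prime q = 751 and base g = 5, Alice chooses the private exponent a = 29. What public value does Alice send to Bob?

Public value = 5^29 mod 751.
5^1 ≡ 5 (mod 751)
5^2 = (5^1)^2 ≡ 5^2 = 25 ≡ 25 (mod 751)
5^4 = (5^2)^2 ≡ 25^2 = 625 ≡ 625 (mod 751)
5^8 = (5^4)^2 ≡ 625^2 = 390625 ≡ 105 (mod 751)
5^16 = (5^8)^2 ≡ 105^2 = 11025 ≡ 511 (mod 751)
5^29 = 5^16 · 5^8 · 5^4 · 5^1 ≡ 511 · 105 · 625 · 5 ≡ 611 (mod 751).

611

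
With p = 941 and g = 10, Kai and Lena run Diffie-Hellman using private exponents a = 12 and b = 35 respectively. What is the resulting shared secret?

Kai sends A = g^a mod p = 10^12 mod 941.
10^1 ≡ 10 (mod 941)
10^2 = (10^1)^2 ≡ 10^2 = 100 ≡ 100 (mod 941)
10^4 = (10^2)^2 ≡ 100^2 = 10000 ≡ 590 (mod 941)
10^8 = (10^4)^2 ≡ 590^2 = 348100 ≡ 871 (mod 941)
10^12 = 10^8 · 10^4 ≡ 871 · 590 ≡ 104 (mod 941).
So A = 104. Lena then computes K = A^b mod p = 104^35 mod 941.
104^1 ≡ 104 (mod 941)
104^2 = (104^1)^2 ≡ 104^2 = 10816 ≡ 465 (mod 941)
104^4 = (104^2)^2 ≡ 465^2 = 216225 ≡ 736 (mod 941)
104^8 = (104^4)^2 ≡ 736^2 = 541696 ≡ 621 (mod 941)
104^16 = (104^8)^2 ≡ 621^2 = 385641 ≡ 772 (mod 941)
104^32 = (104^16)^2 ≡ 772^2 = 595984 ≡ 331 (mod 941)
104^35 = 104^32 · 104^2 · 104^1 ≡ 331 · 465 · 104 ≡ 750 (mod 941).

750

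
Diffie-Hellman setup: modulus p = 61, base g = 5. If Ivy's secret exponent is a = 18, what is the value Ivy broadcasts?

Public value = 5^18 (mod 61).
5^1 ≡ 5 (mod 61)
5^2 = (5^1)^2 ≡ 5^2 = 25 ≡ 25 (mod 61)
5^4 = (5^2)^2 ≡ 25^2 = 625 ≡ 15 (mod 61)
5^8 = (5^4)^2 ≡ 15^2 = 225 ≡ 42 (mod 61)
5^16 = (5^8)^2 ≡ 42^2 = 1764 ≡ 56 (mod 61)
5^18 = 5^16 · 5^2 ≡ 56 · 25 ≡ 58 (mod 61).

58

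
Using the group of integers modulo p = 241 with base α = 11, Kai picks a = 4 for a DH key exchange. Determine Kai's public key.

181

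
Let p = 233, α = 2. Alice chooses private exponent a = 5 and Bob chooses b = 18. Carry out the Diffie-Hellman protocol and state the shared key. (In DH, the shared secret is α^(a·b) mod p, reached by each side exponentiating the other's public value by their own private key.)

Bob sends B = α^b mod p = 2^18 mod 233.
2^1 ≡ 2 (mod 233)
2^2 = (2^1)^2 ≡ 2^2 = 4 ≡ 4 (mod 233)
2^4 = (2^2)^2 ≡ 4^2 = 16 ≡ 16 (mod 233)
2^8 = (2^4)^2 ≡ 16^2 = 256 ≡ 23 (mod 233)
2^16 = (2^8)^2 ≡ 23^2 = 529 ≡ 63 (mod 233)
2^18 = 2^16 · 2^2 ≡ 63 · 4 ≡ 19 (mod 233).
So B = 19. Alice then computes K = B^a mod p = 19^5 mod 233.
19^1 ≡ 19 (mod 233)
19^2 = (19^1)^2 ≡ 19^2 = 361 ≡ 128 (mod 233)
19^4 = (19^2)^2 ≡ 128^2 = 16384 ≡ 74 (mod 233)
19^5 = 19^4 · 19^1 ≡ 74 · 19 ≡ 8 (mod 233).

8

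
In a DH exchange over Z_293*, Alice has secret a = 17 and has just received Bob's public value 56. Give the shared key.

Shared key K = 56^17 mod 293.
56^1 ≡ 56 (mod 293)
56^2 = (56^1)^2 ≡ 56^2 = 3136 ≡ 206 (mod 293)
56^4 = (56^2)^2 ≡ 206^2 = 42436 ≡ 244 (mod 293)
56^8 = (56^4)^2 ≡ 244^2 = 59536 ≡ 57 (mod 293)
56^16 = (56^8)^2 ≡ 57^2 = 3249 ≡ 26 (mod 293)
56^17 = 56^16 · 56^1 ≡ 26 · 56 ≡ 284 (mod 293).

284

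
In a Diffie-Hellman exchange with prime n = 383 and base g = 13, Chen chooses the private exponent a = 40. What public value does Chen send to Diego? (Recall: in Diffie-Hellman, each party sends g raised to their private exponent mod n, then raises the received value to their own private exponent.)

Public value = 13^40 mod 383.
13^1 ≡ 13 (mod 383)
13^2 = (13^1)^2 ≡ 13^2 = 169 ≡ 169 (mod 383)
13^4 = (13^2)^2 ≡ 169^2 = 28561 ≡ 219 (mod 383)
13^8 = (13^4)^2 ≡ 219^2 = 47961 ≡ 86 (mod 383)
13^16 = (13^8)^2 ≡ 86^2 = 7396 ≡ 119 (mod 383)
13^32 = (13^16)^2 ≡ 119^2 = 14161 ≡ 373 (mod 383)
13^40 = 13^32 · 13^8 ≡ 373 · 86 ≡ 289 (mod 383).

289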